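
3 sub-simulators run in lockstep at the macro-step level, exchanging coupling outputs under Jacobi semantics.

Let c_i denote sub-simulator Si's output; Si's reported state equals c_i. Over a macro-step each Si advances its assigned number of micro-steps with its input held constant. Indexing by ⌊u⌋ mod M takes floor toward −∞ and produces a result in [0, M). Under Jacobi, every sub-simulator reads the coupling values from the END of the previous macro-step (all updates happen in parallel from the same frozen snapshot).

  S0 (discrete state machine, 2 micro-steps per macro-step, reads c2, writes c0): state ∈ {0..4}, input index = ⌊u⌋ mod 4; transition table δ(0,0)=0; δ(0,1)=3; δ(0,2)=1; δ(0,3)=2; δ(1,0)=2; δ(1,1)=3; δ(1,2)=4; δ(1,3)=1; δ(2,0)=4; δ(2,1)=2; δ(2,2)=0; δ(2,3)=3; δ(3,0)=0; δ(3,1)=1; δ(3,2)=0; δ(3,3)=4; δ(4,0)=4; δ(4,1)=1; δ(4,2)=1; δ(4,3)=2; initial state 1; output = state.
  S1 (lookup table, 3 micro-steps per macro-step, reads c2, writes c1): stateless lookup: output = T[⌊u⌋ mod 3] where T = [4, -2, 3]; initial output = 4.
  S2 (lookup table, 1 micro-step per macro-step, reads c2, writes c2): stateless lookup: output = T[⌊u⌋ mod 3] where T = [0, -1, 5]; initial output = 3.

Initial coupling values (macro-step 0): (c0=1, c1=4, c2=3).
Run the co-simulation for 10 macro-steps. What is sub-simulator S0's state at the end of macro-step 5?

macro 1: S0 reads c2=3 → after 2×micro: 1; S1 reads c2=3 → after 3×micro: 4; S2 reads c2=3 → after 1×micro: 0 ⇒ (c0=1, c1=4, c2=0)
macro 2: S0 reads c2=0 → after 2×micro: 4; S1 reads c2=0 → after 3×micro: 4; S2 reads c2=0 → after 1×micro: 0 ⇒ (c0=4, c1=4, c2=0)
macro 3: S0 reads c2=0 → after 2×micro: 4; S1 reads c2=0 → after 3×micro: 4; S2 reads c2=0 → after 1×micro: 0 ⇒ (c0=4, c1=4, c2=0)
macro 4: S0 reads c2=0 → after 2×micro: 4; S1 reads c2=0 → after 3×micro: 4; S2 reads c2=0 → after 1×micro: 0 ⇒ (c0=4, c1=4, c2=0)
macro 5: S0 reads c2=0 → after 2×micro: 4; S1 reads c2=0 → after 3×micro: 4; S2 reads c2=0 → after 1×micro: 0 ⇒ (c0=4, c1=4, c2=0)
macro 6: S0 reads c2=0 → after 2×micro: 4; S1 reads c2=0 → after 3×micro: 4; S2 reads c2=0 → after 1×micro: 0 ⇒ (c0=4, c1=4, c2=0)
macro 7: S0 reads c2=0 → after 2×micro: 4; S1 reads c2=0 → after 3×micro: 4; S2 reads c2=0 → after 1×micro: 0 ⇒ (c0=4, c1=4, c2=0)
macro 8: S0 reads c2=0 → after 2×micro: 4; S1 reads c2=0 → after 3×micro: 4; S2 reads c2=0 → after 1×micro: 0 ⇒ (c0=4, c1=4, c2=0)
macro 9: S0 reads c2=0 → after 2×micro: 4; S1 reads c2=0 → after 3×micro: 4; S2 reads c2=0 → after 1×micro: 0 ⇒ (c0=4, c1=4, c2=0)
macro 10: S0 reads c2=0 → after 2×micro: 4; S1 reads c2=0 → after 3×micro: 4; S2 reads c2=0 → after 1×micro: 0 ⇒ (c0=4, c1=4, c2=0)

S0 state at macro-step 5 = 4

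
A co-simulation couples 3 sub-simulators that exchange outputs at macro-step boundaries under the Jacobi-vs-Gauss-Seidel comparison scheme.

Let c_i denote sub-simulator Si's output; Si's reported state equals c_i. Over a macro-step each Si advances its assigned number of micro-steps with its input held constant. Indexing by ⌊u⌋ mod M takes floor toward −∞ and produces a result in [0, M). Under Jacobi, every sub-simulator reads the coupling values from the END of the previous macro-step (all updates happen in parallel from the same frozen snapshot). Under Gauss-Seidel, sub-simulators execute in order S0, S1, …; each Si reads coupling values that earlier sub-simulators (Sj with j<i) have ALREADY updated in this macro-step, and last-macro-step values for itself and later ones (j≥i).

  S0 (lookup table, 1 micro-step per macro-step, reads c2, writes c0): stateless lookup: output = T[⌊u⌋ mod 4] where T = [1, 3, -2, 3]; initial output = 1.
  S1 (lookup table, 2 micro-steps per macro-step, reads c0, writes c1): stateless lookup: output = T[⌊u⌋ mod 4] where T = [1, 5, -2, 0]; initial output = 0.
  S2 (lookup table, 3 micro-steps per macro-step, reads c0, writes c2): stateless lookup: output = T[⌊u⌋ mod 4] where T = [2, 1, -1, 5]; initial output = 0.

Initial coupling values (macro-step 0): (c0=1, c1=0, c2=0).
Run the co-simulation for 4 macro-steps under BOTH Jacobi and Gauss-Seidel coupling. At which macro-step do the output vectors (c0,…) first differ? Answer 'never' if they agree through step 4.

first divergence at macro-step: 2

[Jacobi] macro 1: S0 reads c2=0 → after 1×micro: 1; S1 reads c0=1 → after 2×micro: 5; S2 reads c0=1 → after 3×micro: 1 ⇒ (c0=1, c1=5, c2=1)
[Jacobi] macro 2: S0 reads c2=1 → after 1×micro: 3; S1 reads c0=1 → after 2×micro: 5; S2 reads c0=1 → after 3×micro: 1 ⇒ (c0=3, c1=5, c2=1)
[Jacobi] macro 3: S0 reads c2=1 → after 1×micro: 3; S1 reads c0=3 → after 2×micro: 0; S2 reads c0=3 → after 3×micro: 5 ⇒ (c0=3, c1=0, c2=5)
[Jacobi] macro 4: S0 reads c2=5 → after 1×micro: 3; S1 reads c0=3 → after 2×micro: 0; S2 reads c0=3 → after 3×micro: 5 ⇒ (c0=3, c1=0, c2=5)
[Gauss-Seidel] macro 1: S0 reads c2=0 → after 1×micro: 1; S1 reads c0=1 → after 2×micro: 5; S2 reads c0=1 → after 3×micro: 1 ⇒ (c0=1, c1=5, c2=1)
[Gauss-Seidel] macro 2: S0 reads c2=1 → after 1×micro: 3; S1 reads c0=3 → after 2×micro: 0; S2 reads c0=3 → after 3×micro: 5 ⇒ (c0=3, c1=0, c2=5)
[Gauss-Seidel] macro 3: S0 reads c2=5 → after 1×micro: 3; S1 reads c0=3 → after 2×micro: 0; S2 reads c0=3 → after 3×micro: 5 ⇒ (c0=3, c1=0, c2=5)
[Gauss-Seidel] macro 4: S0 reads c2=5 → after 1×micro: 3; S1 reads c0=3 → after 2×micro: 0; S2 reads c0=3 → after 3×micro: 5 ⇒ (c0=3, c1=0, c2=5)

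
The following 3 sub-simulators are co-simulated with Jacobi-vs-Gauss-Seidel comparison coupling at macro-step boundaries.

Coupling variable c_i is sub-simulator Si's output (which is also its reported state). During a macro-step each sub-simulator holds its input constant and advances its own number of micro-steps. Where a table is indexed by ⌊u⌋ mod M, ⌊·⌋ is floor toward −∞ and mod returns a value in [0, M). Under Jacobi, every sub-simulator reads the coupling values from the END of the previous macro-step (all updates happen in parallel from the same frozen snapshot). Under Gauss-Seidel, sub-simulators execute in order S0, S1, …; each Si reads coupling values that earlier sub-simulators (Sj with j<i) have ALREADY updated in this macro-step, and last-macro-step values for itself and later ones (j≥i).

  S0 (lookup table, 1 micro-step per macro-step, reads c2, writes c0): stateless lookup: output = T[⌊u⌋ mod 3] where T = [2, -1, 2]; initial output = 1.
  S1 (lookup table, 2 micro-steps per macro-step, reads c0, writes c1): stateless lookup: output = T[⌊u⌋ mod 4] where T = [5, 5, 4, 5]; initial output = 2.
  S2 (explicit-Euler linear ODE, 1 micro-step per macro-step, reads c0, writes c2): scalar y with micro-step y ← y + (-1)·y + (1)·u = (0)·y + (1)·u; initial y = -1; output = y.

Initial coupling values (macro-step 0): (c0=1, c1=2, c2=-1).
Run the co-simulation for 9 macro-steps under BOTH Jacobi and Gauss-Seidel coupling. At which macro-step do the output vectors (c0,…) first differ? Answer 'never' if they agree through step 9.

[Jacobi] macro 1: S0 reads c2=-1 → after 1×micro: 2; S1 reads c0=1 → after 2×micro: 5; S2 reads c0=1 → after 1×micro: 1 ⇒ (c0=2, c1=5, c2=1)
[Jacobi] macro 2: S0 reads c2=1 → after 1×micro: -1; S1 reads c0=2 → after 2×micro: 4; S2 reads c0=2 → after 1×micro: 2 ⇒ (c0=-1, c1=4, c2=2)
[Jacobi] macro 3: S0 reads c2=2 → after 1×micro: 2; S1 reads c0=-1 → after 2×micro: 5; S2 reads c0=-1 → after 1×micro: -1 ⇒ (c0=2, c1=5, c2=-1)
[Jacobi] macro 4: S0 reads c2=-1 → after 1×micro: 2; S1 reads c0=2 → after 2×micro: 4; S2 reads c0=2 → after 1×micro: 2 ⇒ (c0=2, c1=4, c2=2)
[Jacobi] macro 5: S0 reads c2=2 → after 1×micro: 2; S1 reads c0=2 → after 2×micro: 4; S2 reads c0=2 → after 1×micro: 2 ⇒ (c0=2, c1=4, c2=2)
[Jacobi] macro 6: S0 reads c2=2 → after 1×micro: 2; S1 reads c0=2 → after 2×micro: 4; S2 reads c0=2 → after 1×micro: 2 ⇒ (c0=2, c1=4, c2=2)
[Jacobi] macro 7: S0 reads c2=2 → after 1×micro: 2; S1 reads c0=2 → after 2×micro: 4; S2 reads c0=2 → after 1×micro: 2 ⇒ (c0=2, c1=4, c2=2)
[Jacobi] macro 8: S0 reads c2=2 → after 1×micro: 2; S1 reads c0=2 → after 2×micro: 4; S2 reads c0=2 → after 1×micro: 2 ⇒ (c0=2, c1=4, c2=2)
[Jacobi] macro 9: S0 reads c2=2 → after 1×micro: 2; S1 reads c0=2 → after 2×micro: 4; S2 reads c0=2 → after 1×micro: 2 ⇒ (c0=2, c1=4, c2=2)
[Gauss-Seidel] macro 1: S0 reads c2=-1 → after 1×micro: 2; S1 reads c0=2 → after 2×micro: 4; S2 reads c0=2 → after 1×micro: 2 ⇒ (c0=2, c1=4, c2=2)
[Gauss-Seidel] macro 2: S0 reads c2=2 → after 1×micro: 2; S1 reads c0=2 → after 2×micro: 4; S2 reads c0=2 → after 1×micro: 2 ⇒ (c0=2, c1=4, c2=2)
[Gauss-Seidel] macro 3: S0 reads c2=2 → after 1×micro: 2; S1 reads c0=2 → after 2×micro: 4; S2 reads c0=2 → after 1×micro: 2 ⇒ (c0=2, c1=4, c2=2)
[Gauss-Seidel] macro 4: S0 reads c2=2 → after 1×micro: 2; S1 reads c0=2 → after 2×micro: 4; S2 reads c0=2 → after 1×micro: 2 ⇒ (c0=2, c1=4, c2=2)
[Gauss-Seidel] macro 5: S0 reads c2=2 → after 1×micro: 2; S1 reads c0=2 → after 2×micro: 4; S2 reads c0=2 → after 1×micro: 2 ⇒ (c0=2, c1=4, c2=2)
[Gauss-Seidel] macro 6: S0 reads c2=2 → after 1×micro: 2; S1 reads c0=2 → after 2×micro: 4; S2 reads c0=2 → after 1×micro: 2 ⇒ (c0=2, c1=4, c2=2)
[Gauss-Seidel] macro 7: S0 reads c2=2 → after 1×micro: 2; S1 reads c0=2 → after 2×micro: 4; S2 reads c0=2 → after 1×micro: 2 ⇒ (c0=2, c1=4, c2=2)
[Gauss-Seidel] macro 8: S0 reads c2=2 → after 1×micro: 2; S1 reads c0=2 → after 2×micro: 4; S2 reads c0=2 → after 1×micro: 2 ⇒ (c0=2, c1=4, c2=2)
[Gauss-Seidel] macro 9: S0 reads c2=2 → after 1×micro: 2; S1 reads c0=2 → after 2×micro: 4; S2 reads c0=2 → after 1×micro: 2 ⇒ (c0=2, c1=4, c2=2)

first divergence at macro-step: 1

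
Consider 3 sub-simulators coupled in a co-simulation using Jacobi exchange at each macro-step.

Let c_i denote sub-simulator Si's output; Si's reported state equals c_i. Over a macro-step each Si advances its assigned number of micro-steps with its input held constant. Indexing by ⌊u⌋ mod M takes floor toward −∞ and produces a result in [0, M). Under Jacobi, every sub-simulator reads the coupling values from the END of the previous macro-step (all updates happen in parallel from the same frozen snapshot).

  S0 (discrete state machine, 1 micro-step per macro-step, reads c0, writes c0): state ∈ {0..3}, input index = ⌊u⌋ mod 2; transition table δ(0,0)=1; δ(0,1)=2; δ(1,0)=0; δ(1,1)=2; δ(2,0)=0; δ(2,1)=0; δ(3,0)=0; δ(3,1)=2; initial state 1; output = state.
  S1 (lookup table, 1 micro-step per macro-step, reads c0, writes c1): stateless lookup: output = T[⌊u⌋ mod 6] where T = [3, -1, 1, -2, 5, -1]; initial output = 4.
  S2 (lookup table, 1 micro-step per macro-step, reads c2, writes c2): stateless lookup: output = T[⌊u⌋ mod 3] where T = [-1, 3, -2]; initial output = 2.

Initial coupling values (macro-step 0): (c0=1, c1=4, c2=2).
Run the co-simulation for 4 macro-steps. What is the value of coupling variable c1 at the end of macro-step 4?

c1 at macro-step 4 = -1

macro 1: S0 reads c0=1 → after 1×micro: 2; S1 reads c0=1 → after 1×micro: -1; S2 reads c2=2 → after 1×micro: -2 ⇒ (c0=2, c1=-1, c2=-2)
macro 2: S0 reads c0=2 → after 1×micro: 0; S1 reads c0=2 → after 1×micro: 1; S2 reads c2=-2 → after 1×micro: 3 ⇒ (c0=0, c1=1, c2=3)
macro 3: S0 reads c0=0 → after 1×micro: 1; S1 reads c0=0 → after 1×micro: 3; S2 reads c2=3 → after 1×micro: -1 ⇒ (c0=1, c1=3, c2=-1)
macro 4: S0 reads c0=1 → after 1×micro: 2; S1 reads c0=1 → after 1×micro: -1; S2 reads c2=-1 → after 1×micro: -2 ⇒ (c0=2, c1=-1, c2=-2)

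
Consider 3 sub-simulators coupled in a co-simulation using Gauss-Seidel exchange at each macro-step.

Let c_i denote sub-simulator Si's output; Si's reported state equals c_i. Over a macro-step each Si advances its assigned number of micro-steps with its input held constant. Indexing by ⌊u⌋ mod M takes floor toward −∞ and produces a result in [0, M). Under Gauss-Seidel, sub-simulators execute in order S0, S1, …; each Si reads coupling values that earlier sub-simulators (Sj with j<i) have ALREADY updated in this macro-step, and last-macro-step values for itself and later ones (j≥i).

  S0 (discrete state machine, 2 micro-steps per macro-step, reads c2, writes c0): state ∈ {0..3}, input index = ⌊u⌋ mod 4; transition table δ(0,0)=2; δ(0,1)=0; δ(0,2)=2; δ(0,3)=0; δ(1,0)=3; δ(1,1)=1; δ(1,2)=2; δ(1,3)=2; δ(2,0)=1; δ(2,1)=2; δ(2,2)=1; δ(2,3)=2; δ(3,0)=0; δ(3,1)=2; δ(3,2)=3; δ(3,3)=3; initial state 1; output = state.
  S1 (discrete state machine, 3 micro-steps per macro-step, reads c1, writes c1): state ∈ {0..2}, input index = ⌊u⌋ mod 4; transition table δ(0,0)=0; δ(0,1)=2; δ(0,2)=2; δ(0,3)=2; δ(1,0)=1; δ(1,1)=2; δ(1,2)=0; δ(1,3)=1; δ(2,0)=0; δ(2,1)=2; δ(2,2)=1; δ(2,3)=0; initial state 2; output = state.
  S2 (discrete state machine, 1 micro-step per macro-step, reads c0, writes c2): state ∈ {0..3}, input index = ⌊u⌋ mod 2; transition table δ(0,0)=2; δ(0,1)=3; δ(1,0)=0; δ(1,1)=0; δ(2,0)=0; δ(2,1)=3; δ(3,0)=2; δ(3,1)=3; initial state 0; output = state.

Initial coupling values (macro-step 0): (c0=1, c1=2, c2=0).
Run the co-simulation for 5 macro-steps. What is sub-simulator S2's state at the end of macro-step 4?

S2 state at macro-step 4 = 0

macro 1: S0 reads c2=0 → after 2×micro: 0; S1 reads c1=2 → after 3×micro: 2; S2 reads c0=0 → after 1×micro: 2 ⇒ (c0=0, c1=2, c2=2)
macro 2: S0 reads c2=2 → after 2×micro: 1; S1 reads c1=2 → after 3×micro: 2; S2 reads c0=1 → after 1×micro: 3 ⇒ (c0=1, c1=2, c2=3)
macro 3: S0 reads c2=3 → after 2×micro: 2; S1 reads c1=2 → after 3×micro: 2; S2 reads c0=2 → after 1×micro: 2 ⇒ (c0=2, c1=2, c2=2)
macro 4: S0 reads c2=2 → after 2×micro: 2; S1 reads c1=2 → after 3×micro: 2; S2 reads c0=2 → after 1×micro: 0 ⇒ (c0=2, c1=2, c2=0)
macro 5: S0 reads c2=0 → after 2×micro: 3; S1 reads c1=2 → after 3×micro: 2; S2 reads c0=3 → after 1×micro: 3 ⇒ (c0=3, c1=2, c2=3)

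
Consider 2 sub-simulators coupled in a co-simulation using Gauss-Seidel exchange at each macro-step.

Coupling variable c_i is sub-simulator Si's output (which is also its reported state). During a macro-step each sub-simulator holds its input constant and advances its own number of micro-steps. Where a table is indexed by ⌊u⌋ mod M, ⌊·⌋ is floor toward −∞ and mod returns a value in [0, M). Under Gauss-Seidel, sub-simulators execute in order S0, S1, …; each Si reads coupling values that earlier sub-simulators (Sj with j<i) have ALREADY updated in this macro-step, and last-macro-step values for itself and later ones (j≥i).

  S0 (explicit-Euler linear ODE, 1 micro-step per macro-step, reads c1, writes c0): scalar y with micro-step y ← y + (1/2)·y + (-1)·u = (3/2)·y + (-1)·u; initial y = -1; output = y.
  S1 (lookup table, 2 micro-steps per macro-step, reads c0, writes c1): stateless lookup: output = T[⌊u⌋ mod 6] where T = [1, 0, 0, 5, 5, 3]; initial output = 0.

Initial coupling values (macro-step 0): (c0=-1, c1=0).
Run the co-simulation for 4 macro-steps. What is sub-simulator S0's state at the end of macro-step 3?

macro 1: S0 reads c1=0 → after 1×micro: -3/2; S1 reads c0=-3/2 → after 2×micro: 5 ⇒ (c0=-3/2, c1=5)
macro 2: S0 reads c1=5 → after 1×micro: -29/4; S1 reads c0=-29/4 → after 2×micro: 5 ⇒ (c0=-29/4, c1=5)
macro 3: S0 reads c1=5 → after 1×micro: -127/8; S1 reads c0=-127/8 → after 2×micro: 0 ⇒ (c0=-127/8, c1=0)
macro 4: S0 reads c1=0 → after 1×micro: -381/16; S1 reads c0=-381/16 → after 2×micro: 1 ⇒ (c0=-381/16, c1=1)

S0 state at macro-step 3 = -127/8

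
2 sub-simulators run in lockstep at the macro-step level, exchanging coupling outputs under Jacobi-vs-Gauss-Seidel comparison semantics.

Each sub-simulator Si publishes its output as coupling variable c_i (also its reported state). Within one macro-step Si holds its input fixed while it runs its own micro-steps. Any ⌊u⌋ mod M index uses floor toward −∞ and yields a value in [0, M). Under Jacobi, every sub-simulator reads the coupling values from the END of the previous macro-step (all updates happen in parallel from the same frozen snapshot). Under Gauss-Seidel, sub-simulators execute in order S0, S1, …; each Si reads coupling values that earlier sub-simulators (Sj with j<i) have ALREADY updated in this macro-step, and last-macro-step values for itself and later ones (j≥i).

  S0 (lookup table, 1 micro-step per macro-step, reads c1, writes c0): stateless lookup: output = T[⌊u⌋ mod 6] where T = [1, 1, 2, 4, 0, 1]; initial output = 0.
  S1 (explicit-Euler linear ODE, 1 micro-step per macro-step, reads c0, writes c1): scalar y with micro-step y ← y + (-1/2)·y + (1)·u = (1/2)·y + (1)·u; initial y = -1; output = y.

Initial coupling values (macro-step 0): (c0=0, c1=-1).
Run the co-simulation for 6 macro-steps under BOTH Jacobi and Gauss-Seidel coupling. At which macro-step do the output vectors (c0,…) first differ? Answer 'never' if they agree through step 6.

[Jacobi] macro 1: S0 reads c1=-1 → after 1×micro: 1; S1 reads c0=0 → after 1×micro: -1/2 ⇒ (c0=1, c1=-1/2)
[Jacobi] macro 2: S0 reads c1=-1/2 → after 1×micro: 1; S1 reads c0=1 → after 1×micro: 3/4 ⇒ (c0=1, c1=3/4)
[Jacobi] macro 3: S0 reads c1=3/4 → after 1×micro: 1; S1 reads c0=1 → after 1×micro: 11/8 ⇒ (c0=1, c1=11/8)
[Jacobi] macro 4: S0 reads c1=11/8 → after 1×micro: 1; S1 reads c0=1 → after 1×micro: 27/16 ⇒ (c0=1, c1=27/16)
[Jacobi] macro 5: S0 reads c1=27/16 → after 1×micro: 1; S1 reads c0=1 → after 1×micro: 59/32 ⇒ (c0=1, c1=59/32)
[Jacobi] macro 6: S0 reads c1=59/32 → after 1×micro: 1; S1 reads c0=1 → after 1×micro: 123/64 ⇒ (c0=1, c1=123/64)
[Gauss-Seidel] macro 1: S0 reads c1=-1 → after 1×micro: 1; S1 reads c0=1 → after 1×micro: 1/2 ⇒ (c0=1, c1=1/2)
[Gauss-Seidel] macro 2: S0 reads c1=1/2 → after 1×micro: 1; S1 reads c0=1 → after 1×micro: 5/4 ⇒ (c0=1, c1=5/4)
[Gauss-Seidel] macro 3: S0 reads c1=5/4 → after 1×micro: 1; S1 reads c0=1 → after 1×micro: 13/8 ⇒ (c0=1, c1=13/8)
[Gauss-Seidel] macro 4: S0 reads c1=13/8 → after 1×micro: 1; S1 reads c0=1 → after 1×micro: 29/16 ⇒ (c0=1, c1=29/16)
[Gauss-Seidel] macro 5: S0 reads c1=29/16 → after 1×micro: 1; S1 reads c0=1 → after 1×micro: 61/32 ⇒ (c0=1, c1=61/32)
[Gauss-Seidel] macro 6: S0 reads c1=61/32 → after 1×micro: 1; S1 reads c0=1 → after 1×micro: 125/64 ⇒ (c0=1, c1=125/64)

first divergence at macro-step: 1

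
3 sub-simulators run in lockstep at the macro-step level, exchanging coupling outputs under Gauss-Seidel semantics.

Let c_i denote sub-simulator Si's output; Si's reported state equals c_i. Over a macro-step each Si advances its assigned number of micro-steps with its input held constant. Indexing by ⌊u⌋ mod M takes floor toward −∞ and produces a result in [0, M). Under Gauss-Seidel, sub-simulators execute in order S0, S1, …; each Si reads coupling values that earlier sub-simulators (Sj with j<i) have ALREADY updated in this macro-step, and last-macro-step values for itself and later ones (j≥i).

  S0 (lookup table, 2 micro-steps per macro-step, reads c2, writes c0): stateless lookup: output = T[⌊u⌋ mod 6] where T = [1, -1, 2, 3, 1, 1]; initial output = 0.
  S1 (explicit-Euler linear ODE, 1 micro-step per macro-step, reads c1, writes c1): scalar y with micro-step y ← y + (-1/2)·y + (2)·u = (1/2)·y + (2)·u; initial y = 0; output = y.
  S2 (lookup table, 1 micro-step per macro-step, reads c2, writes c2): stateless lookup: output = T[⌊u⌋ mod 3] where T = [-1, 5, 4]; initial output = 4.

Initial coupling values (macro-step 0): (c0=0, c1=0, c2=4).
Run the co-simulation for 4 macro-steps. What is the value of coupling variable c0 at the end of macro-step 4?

macro 1: S0 reads c2=4 → after 2×micro: 1; S1 reads c1=0 → after 1×micro: 0; S2 reads c2=4 → after 1×micro: 5 ⇒ (c0=1, c1=0, c2=5)
macro 2: S0 reads c2=5 → after 2×micro: 1; S1 reads c1=0 → after 1×micro: 0; S2 reads c2=5 → after 1×micro: 4 ⇒ (c0=1, c1=0, c2=4)
macro 3: S0 reads c2=4 → after 2×micro: 1; S1 reads c1=0 → after 1×micro: 0; S2 reads c2=4 → after 1×micro: 5 ⇒ (c0=1, c1=0, c2=5)
macro 4: S0 reads c2=5 → after 2×micro: 1; S1 reads c1=0 → after 1×micro: 0; S2 reads c2=5 → after 1×micro: 4 ⇒ (c0=1, c1=0, c2=4)

c0 at macro-step 4 = 1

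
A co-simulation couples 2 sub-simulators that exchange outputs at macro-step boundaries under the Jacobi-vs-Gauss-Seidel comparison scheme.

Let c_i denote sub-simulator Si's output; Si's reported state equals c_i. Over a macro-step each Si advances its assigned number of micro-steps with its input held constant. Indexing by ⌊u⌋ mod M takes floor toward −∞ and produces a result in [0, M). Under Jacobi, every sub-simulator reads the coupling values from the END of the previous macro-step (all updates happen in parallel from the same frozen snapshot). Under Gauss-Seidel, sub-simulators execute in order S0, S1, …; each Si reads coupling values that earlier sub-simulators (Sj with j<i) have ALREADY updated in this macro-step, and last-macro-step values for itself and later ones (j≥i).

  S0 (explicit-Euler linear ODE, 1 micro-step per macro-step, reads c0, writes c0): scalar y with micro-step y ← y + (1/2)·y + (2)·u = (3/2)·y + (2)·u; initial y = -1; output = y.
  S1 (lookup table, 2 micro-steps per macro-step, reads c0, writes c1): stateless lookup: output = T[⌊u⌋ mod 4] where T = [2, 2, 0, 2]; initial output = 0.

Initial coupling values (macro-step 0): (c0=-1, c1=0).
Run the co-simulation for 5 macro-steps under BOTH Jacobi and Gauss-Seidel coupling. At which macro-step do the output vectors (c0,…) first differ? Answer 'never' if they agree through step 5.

[Jacobi] macro 1: S0 reads c0=-1 → after 1×micro: -7/2; S1 reads c0=-1 → after 2×micro: 2 ⇒ (c0=-7/2, c1=2)
[Jacobi] macro 2: S0 reads c0=-7/2 → after 1×micro: -49/4; S1 reads c0=-7/2 → after 2×micro: 2 ⇒ (c0=-49/4, c1=2)
[Jacobi] macro 3: S0 reads c0=-49/4 → after 1×micro: -343/8; S1 reads c0=-49/4 → after 2×micro: 2 ⇒ (c0=-343/8, c1=2)
[Jacobi] macro 4: S0 reads c0=-343/8 → after 1×micro: -2401/16; S1 reads c0=-343/8 → after 2×micro: 2 ⇒ (c0=-2401/16, c1=2)
[Jacobi] macro 5: S0 reads c0=-2401/16 → after 1×micro: -16807/32; S1 reads c0=-2401/16 → after 2×micro: 2 ⇒ (c0=-16807/32, c1=2)
[Gauss-Seidel] macro 1: S0 reads c0=-1 → after 1×micro: -7/2; S1 reads c0=-7/2 → after 2×micro: 2 ⇒ (c0=-7/2, c1=2)
[Gauss-Seidel] macro 2: S0 reads c0=-7/2 → after 1×micro: -49/4; S1 reads c0=-49/4 → after 2×micro: 2 ⇒ (c0=-49/4, c1=2)
[Gauss-Seidel] macro 3: S0 reads c0=-49/4 → after 1×micro: -343/8; S1 reads c0=-343/8 → after 2×micro: 2 ⇒ (c0=-343/8, c1=2)
[Gauss-Seidel] macro 4: S0 reads c0=-343/8 → after 1×micro: -2401/16; S1 reads c0=-2401/16 → after 2×micro: 2 ⇒ (c0=-2401/16, c1=2)
[Gauss-Seidel] macro 5: S0 reads c0=-2401/16 → after 1×micro: -16807/32; S1 reads c0=-16807/32 → after 2×micro: 0 ⇒ (c0=-16807/32, c1=0)

first divergence at macro-step: 5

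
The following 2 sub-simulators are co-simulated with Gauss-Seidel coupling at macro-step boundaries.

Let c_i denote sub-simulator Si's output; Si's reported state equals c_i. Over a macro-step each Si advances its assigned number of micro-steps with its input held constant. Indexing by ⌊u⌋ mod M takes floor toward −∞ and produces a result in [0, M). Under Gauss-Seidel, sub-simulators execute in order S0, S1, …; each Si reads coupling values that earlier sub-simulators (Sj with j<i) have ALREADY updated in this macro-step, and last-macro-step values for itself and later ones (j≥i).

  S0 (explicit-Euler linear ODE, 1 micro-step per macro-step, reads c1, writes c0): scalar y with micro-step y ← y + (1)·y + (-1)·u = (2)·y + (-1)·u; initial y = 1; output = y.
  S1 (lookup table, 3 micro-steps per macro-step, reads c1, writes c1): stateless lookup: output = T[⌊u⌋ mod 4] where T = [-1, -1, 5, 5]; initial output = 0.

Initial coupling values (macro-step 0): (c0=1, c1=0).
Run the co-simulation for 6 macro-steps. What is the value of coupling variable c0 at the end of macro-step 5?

c0 at macro-step 5 = 17

macro 1: S0 reads c1=0 → after 1×micro: 2; S1 reads c1=0 → after 3×micro: -1 ⇒ (c0=2, c1=-1)
macro 2: S0 reads c1=-1 → after 1×micro: 5; S1 reads c1=-1 → after 3×micro: 5 ⇒ (c0=5, c1=5)
macro 3: S0 reads c1=5 → after 1×micro: 5; S1 reads c1=5 → after 3×micro: -1 ⇒ (c0=5, c1=-1)
macro 4: S0 reads c1=-1 → after 1×micro: 11; S1 reads c1=-1 → after 3×micro: 5 ⇒ (c0=11, c1=5)
macro 5: S0 reads c1=5 → after 1×micro: 17; S1 reads c1=5 → after 3×micro: -1 ⇒ (c0=17, c1=-1)
macro 6: S0 reads c1=-1 → after 1×micro: 35; S1 reads c1=-1 → after 3×micro: 5 ⇒ (c0=35, c1=5)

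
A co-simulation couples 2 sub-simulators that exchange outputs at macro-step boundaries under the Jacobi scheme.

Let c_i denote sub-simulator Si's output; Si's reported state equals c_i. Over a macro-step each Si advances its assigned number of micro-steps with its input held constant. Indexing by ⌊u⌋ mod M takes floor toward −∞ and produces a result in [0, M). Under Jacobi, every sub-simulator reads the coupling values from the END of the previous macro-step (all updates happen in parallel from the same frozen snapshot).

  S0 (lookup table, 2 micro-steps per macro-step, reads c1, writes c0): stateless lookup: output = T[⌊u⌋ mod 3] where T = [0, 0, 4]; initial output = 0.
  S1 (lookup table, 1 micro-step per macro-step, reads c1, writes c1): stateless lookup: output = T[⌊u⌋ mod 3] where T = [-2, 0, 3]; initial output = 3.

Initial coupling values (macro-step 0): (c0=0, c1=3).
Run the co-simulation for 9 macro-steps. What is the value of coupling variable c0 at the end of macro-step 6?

macro 1: S0 reads c1=3 → after 2×micro: 0; S1 reads c1=3 → after 1×micro: -2 ⇒ (c0=0, c1=-2)
macro 2: S0 reads c1=-2 → after 2×micro: 0; S1 reads c1=-2 → after 1×micro: 0 ⇒ (c0=0, c1=0)
macro 3: S0 reads c1=0 → after 2×micro: 0; S1 reads c1=0 → after 1×micro: -2 ⇒ (c0=0, c1=-2)
macro 4: S0 reads c1=-2 → after 2×micro: 0; S1 reads c1=-2 → after 1×micro: 0 ⇒ (c0=0, c1=0)
macro 5: S0 reads c1=0 → after 2×micro: 0; S1 reads c1=0 → after 1×micro: -2 ⇒ (c0=0, c1=-2)
macro 6: S0 reads c1=-2 → after 2×micro: 0; S1 reads c1=-2 → after 1×micro: 0 ⇒ (c0=0, c1=0)
macro 7: S0 reads c1=0 → after 2×micro: 0; S1 reads c1=0 → after 1×micro: -2 ⇒ (c0=0, c1=-2)
macro 8: S0 reads c1=-2 → after 2×micro: 0; S1 reads c1=-2 → after 1×micro: 0 ⇒ (c0=0, c1=0)
macro 9: S0 reads c1=0 → after 2×micro: 0; S1 reads c1=0 → after 1×micro: -2 ⇒ (c0=0, c1=-2)

c0 at macro-step 6 = 0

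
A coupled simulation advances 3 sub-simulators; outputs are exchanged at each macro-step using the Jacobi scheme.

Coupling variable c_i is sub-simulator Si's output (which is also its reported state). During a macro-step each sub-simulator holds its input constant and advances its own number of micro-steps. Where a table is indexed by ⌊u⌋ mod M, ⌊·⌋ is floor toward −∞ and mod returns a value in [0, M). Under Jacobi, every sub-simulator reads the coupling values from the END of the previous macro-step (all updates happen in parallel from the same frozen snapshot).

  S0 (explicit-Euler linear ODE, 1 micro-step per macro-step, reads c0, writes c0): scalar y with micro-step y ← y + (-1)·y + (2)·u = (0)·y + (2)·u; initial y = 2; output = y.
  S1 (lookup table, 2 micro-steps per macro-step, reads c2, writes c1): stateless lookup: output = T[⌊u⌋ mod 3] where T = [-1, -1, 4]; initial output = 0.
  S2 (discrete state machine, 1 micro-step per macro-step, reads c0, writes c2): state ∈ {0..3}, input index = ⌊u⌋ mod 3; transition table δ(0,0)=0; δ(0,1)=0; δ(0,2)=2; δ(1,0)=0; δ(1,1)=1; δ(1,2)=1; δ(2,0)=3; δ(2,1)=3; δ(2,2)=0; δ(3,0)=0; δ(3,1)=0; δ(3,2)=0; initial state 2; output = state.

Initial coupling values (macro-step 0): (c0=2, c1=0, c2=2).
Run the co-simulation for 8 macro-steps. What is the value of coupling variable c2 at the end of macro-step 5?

macro 1: S0 reads c0=2 → after 1×micro: 4; S1 reads c2=2 → after 2×micro: 4; S2 reads c0=2 → after 1×micro: 0 ⇒ (c0=4, c1=4, c2=0)
macro 2: S0 reads c0=4 → after 1×micro: 8; S1 reads c2=0 → after 2×micro: -1; S2 reads c0=4 → after 1×micro: 0 ⇒ (c0=8, c1=-1, c2=0)
macro 3: S0 reads c0=8 → after 1×micro: 16; S1 reads c2=0 → after 2×micro: -1; S2 reads c0=8 → after 1×micro: 2 ⇒ (c0=16, c1=-1, c2=2)
macro 4: S0 reads c0=16 → after 1×micro: 32; S1 reads c2=2 → after 2×micro: 4; S2 reads c0=16 → after 1×micro: 3 ⇒ (c0=32, c1=4, c2=3)
macro 5: S0 reads c0=32 → after 1×micro: 64; S1 reads c2=3 → after 2×micro: -1; S2 reads c0=32 → after 1×micro: 0 ⇒ (c0=64, c1=-1, c2=0)
macro 6: S0 reads c0=64 → after 1×micro: 128; S1 reads c2=0 → after 2×micro: -1; S2 reads c0=64 → after 1×micro: 0 ⇒ (c0=128, c1=-1, c2=0)
macro 7: S0 reads c0=128 → after 1×micro: 256; S1 reads c2=0 → after 2×micro: -1; S2 reads c0=128 → after 1×micro: 2 ⇒ (c0=256, c1=-1, c2=2)
macro 8: S0 reads c0=256 → after 1×micro: 512; S1 reads c2=2 → after 2×micro: 4; S2 reads c0=256 → after 1×micro: 3 ⇒ (c0=512, c1=4, c2=3)

c2 at macro-step 5 = 0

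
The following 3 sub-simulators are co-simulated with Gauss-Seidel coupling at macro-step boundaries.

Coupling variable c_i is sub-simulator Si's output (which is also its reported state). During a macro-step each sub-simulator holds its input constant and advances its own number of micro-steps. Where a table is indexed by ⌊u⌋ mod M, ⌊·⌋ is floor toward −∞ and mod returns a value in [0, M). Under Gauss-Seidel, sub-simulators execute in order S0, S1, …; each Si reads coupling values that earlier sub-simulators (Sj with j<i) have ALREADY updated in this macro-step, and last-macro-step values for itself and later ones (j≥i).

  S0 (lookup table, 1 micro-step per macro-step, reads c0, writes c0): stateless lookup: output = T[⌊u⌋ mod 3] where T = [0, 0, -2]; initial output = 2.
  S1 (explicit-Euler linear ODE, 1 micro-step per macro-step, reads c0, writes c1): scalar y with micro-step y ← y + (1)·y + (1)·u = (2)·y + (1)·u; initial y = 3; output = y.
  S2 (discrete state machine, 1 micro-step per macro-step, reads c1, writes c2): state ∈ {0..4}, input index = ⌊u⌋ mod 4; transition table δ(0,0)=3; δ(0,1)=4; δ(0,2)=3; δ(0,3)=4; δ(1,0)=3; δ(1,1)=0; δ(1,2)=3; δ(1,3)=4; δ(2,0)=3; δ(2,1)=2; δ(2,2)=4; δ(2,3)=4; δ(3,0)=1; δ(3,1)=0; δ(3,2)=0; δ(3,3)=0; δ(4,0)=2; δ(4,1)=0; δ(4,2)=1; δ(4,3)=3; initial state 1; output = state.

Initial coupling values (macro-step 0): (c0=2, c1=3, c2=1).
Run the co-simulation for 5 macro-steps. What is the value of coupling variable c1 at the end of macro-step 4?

c1 at macro-step 4 = 32

macro 1: S0 reads c0=2 → after 1×micro: -2; S1 reads c0=-2 → after 1×micro: 4; S2 reads c1=4 → after 1×micro: 3 ⇒ (c0=-2, c1=4, c2=3)
macro 2: S0 reads c0=-2 → after 1×micro: 0; S1 reads c0=0 → after 1×micro: 8; S2 reads c1=8 → after 1×micro: 1 ⇒ (c0=0, c1=8, c2=1)
macro 3: S0 reads c0=0 → after 1×micro: 0; S1 reads c0=0 → after 1×micro: 16; S2 reads c1=16 → after 1×micro: 3 ⇒ (c0=0, c1=16, c2=3)
macro 4: S0 reads c0=0 → after 1×micro: 0; S1 reads c0=0 → after 1×micro: 32; S2 reads c1=32 → after 1×micro: 1 ⇒ (c0=0, c1=32, c2=1)
macro 5: S0 reads c0=0 → after 1×micro: 0; S1 reads c0=0 → after 1×micro: 64; S2 reads c1=64 → after 1×micro: 3 ⇒ (c0=0, c1=64, c2=3)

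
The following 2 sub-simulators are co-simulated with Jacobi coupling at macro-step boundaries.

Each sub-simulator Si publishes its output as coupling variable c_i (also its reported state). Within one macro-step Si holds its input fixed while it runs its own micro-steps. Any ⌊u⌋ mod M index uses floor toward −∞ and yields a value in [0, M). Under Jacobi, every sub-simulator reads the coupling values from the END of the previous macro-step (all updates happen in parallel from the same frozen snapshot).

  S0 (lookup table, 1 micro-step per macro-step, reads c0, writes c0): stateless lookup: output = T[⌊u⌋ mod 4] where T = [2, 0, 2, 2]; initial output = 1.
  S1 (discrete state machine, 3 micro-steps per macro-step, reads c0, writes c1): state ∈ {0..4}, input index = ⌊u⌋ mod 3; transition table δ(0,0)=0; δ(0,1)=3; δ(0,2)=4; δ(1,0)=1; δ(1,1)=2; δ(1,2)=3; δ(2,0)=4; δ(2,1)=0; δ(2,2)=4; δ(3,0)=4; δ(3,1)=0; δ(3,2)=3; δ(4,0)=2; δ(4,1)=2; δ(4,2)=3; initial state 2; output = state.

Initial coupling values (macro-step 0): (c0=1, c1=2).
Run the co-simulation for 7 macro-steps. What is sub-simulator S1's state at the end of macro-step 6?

macro 1: S0 reads c0=1 → after 1×micro: 0; S1 reads c0=1 → after 3×micro: 0 ⇒ (c0=0, c1=0)
macro 2: S0 reads c0=0 → after 1×micro: 2; S1 reads c0=0 → after 3×micro: 0 ⇒ (c0=2, c1=0)
macro 3: S0 reads c0=2 → after 1×micro: 2; S1 reads c0=2 → after 3×micro: 3 ⇒ (c0=2, c1=3)
macro 4: S0 reads c0=2 → after 1×micro: 2; S1 reads c0=2 → after 3×micro: 3 ⇒ (c0=2, c1=3)
macro 5: S0 reads c0=2 → after 1×micro: 2; S1 reads c0=2 → after 3×micro: 3 ⇒ (c0=2, c1=3)
macro 6: S0 reads c0=2 → after 1×micro: 2; S1 reads c0=2 → after 3×micro: 3 ⇒ (c0=2, c1=3)
macro 7: S0 reads c0=2 → after 1×micro: 2; S1 reads c0=2 → after 3×micro: 3 ⇒ (c0=2, c1=3)

S1 state at macro-step 6 = 3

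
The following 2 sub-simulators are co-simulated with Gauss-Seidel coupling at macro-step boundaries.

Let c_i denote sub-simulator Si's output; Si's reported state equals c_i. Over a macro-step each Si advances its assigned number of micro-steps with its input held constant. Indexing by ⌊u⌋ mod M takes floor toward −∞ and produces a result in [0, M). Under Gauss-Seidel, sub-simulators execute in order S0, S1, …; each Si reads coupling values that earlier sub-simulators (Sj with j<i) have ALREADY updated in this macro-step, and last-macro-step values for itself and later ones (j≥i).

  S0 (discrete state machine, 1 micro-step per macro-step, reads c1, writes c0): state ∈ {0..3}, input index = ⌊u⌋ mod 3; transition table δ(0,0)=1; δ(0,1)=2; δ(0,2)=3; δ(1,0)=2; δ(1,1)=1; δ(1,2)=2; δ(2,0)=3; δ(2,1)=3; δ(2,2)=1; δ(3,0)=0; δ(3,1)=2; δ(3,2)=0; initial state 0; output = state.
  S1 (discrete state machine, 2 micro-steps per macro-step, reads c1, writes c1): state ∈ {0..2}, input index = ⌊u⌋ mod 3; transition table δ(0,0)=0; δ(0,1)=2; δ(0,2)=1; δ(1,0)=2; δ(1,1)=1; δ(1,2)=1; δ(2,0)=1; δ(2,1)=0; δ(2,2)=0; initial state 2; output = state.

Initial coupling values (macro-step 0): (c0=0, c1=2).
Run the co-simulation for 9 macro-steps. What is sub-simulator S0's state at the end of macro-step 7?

S0 state at macro-step 7 = 3

macro 1: S0 reads c1=2 → after 1×micro: 3; S1 reads c1=2 → after 2×micro: 1 ⇒ (c0=3, c1=1)
macro 2: S0 reads c1=1 → after 1×micro: 2; S1 reads c1=1 → after 2×micro: 1 ⇒ (c0=2, c1=1)
macro 3: S0 reads c1=1 → after 1×micro: 3; S1 reads c1=1 → after 2×micro: 1 ⇒ (c0=3, c1=1)
macro 4: S0 reads c1=1 → after 1×micro: 2; S1 reads c1=1 → after 2×micro: 1 ⇒ (c0=2, c1=1)
macro 5: S0 reads c1=1 → after 1×micro: 3; S1 reads c1=1 → after 2×micro: 1 ⇒ (c0=3, c1=1)
macro 6: S0 reads c1=1 → after 1×micro: 2; S1 reads c1=1 → after 2×micro: 1 ⇒ (c0=2, c1=1)
macro 7: S0 reads c1=1 → after 1×micro: 3; S1 reads c1=1 → after 2×micro: 1 ⇒ (c0=3, c1=1)
macro 8: S0 reads c1=1 → after 1×micro: 2; S1 reads c1=1 → after 2×micro: 1 ⇒ (c0=2, c1=1)
macro 9: S0 reads c1=1 → after 1×micro: 3; S1 reads c1=1 → after 2×micro: 1 ⇒ (c0=3, c1=1)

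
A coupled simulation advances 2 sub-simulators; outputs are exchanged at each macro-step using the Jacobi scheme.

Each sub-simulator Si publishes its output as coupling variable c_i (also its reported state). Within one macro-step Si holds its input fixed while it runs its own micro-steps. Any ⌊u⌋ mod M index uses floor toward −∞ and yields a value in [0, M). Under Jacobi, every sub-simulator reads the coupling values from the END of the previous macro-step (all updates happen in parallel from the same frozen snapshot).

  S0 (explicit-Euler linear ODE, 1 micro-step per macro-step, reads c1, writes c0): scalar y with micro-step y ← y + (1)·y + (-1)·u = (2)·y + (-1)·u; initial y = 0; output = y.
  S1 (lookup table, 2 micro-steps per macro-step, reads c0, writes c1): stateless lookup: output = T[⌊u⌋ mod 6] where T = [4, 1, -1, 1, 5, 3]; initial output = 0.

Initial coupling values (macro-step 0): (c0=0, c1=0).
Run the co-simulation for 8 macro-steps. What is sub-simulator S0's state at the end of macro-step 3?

S0 state at macro-step 3 = -12

macro 1: S0 reads c1=0 → after 1×micro: 0; S1 reads c0=0 → after 2×micro: 4 ⇒ (c0=0, c1=4)
macro 2: S0 reads c1=4 → after 1×micro: -4; S1 reads c0=0 → after 2×micro: 4 ⇒ (c0=-4, c1=4)
macro 3: S0 reads c1=4 → after 1×micro: -12; S1 reads c0=-4 → after 2×micro: -1 ⇒ (c0=-12, c1=-1)
macro 4: S0 reads c1=-1 → after 1×micro: -23; S1 reads c0=-12 → after 2×micro: 4 ⇒ (c0=-23, c1=4)
macro 5: S0 reads c1=4 → after 1×micro: -50; S1 reads c0=-23 → after 2×micro: 1 ⇒ (c0=-50, c1=1)
macro 6: S0 reads c1=1 → after 1×micro: -101; S1 reads c0=-50 → after 2×micro: 5 ⇒ (c0=-101, c1=5)
macro 7: S0 reads c1=5 → after 1×micro: -207; S1 reads c0=-101 → after 2×micro: 1 ⇒ (c0=-207, c1=1)
macro 8: S0 reads c1=1 → after 1×micro: -415; S1 reads c0=-207 → after 2×micro: 1 ⇒ (c0=-415, c1=1)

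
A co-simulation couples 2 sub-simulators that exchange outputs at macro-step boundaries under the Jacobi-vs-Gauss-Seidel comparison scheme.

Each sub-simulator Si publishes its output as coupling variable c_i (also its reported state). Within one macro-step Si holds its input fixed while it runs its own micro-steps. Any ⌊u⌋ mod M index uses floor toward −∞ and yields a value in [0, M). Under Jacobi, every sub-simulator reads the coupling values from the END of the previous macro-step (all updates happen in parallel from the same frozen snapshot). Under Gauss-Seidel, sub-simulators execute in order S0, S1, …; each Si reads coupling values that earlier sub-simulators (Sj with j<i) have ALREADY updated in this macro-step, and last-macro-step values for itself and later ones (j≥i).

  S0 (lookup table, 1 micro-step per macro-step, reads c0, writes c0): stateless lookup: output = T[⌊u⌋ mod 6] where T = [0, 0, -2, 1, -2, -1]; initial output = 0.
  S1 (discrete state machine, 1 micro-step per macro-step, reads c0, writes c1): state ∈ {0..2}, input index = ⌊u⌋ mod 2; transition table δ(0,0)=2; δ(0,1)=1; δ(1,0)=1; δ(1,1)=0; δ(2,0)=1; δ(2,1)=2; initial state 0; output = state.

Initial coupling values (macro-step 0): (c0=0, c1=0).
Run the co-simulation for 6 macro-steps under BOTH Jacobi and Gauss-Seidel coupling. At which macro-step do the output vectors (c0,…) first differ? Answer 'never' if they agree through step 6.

first divergence at macro-step: never

[Jacobi] macro 1: S0 reads c0=0 → after 1×micro: 0; S1 reads c0=0 → after 1×micro: 2 ⇒ (c0=0, c1=2)
[Jacobi] macro 2: S0 reads c0=0 → after 1×micro: 0; S1 reads c0=0 → after 1×micro: 1 ⇒ (c0=0, c1=1)
[Jacobi] macro 3: S0 reads c0=0 → after 1×micro: 0; S1 reads c0=0 → after 1×micro: 1 ⇒ (c0=0, c1=1)
[Jacobi] macro 4: S0 reads c0=0 → after 1×micro: 0; S1 reads c0=0 → after 1×micro: 1 ⇒ (c0=0, c1=1)
[Jacobi] macro 5: S0 reads c0=0 → after 1×micro: 0; S1 reads c0=0 → after 1×micro: 1 ⇒ (c0=0, c1=1)
[Jacobi] macro 6: S0 reads c0=0 → after 1×micro: 0; S1 reads c0=0 → after 1×micro: 1 ⇒ (c0=0, c1=1)
[Gauss-Seidel] macro 1: S0 reads c0=0 → after 1×micro: 0; S1 reads c0=0 → after 1×micro: 2 ⇒ (c0=0, c1=2)
[Gauss-Seidel] macro 2: S0 reads c0=0 → after 1×micro: 0; S1 reads c0=0 → after 1×micro: 1 ⇒ (c0=0, c1=1)
[Gauss-Seidel] macro 3: S0 reads c0=0 → after 1×micro: 0; S1 reads c0=0 → after 1×micro: 1 ⇒ (c0=0, c1=1)
[Gauss-Seidel] macro 4: S0 reads c0=0 → after 1×micro: 0; S1 reads c0=0 → after 1×micro: 1 ⇒ (c0=0, c1=1)
[Gauss-Seidel] macro 5: S0 reads c0=0 → after 1×micro: 0; S1 reads c0=0 → after 1×micro: 1 ⇒ (c0=0, c1=1)
[Gauss-Seidel] macro 6: S0 reads c0=0 → after 1×micro: 0; S1 reads c0=0 → after 1×micro: 1 ⇒ (c0=0, c1=1)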